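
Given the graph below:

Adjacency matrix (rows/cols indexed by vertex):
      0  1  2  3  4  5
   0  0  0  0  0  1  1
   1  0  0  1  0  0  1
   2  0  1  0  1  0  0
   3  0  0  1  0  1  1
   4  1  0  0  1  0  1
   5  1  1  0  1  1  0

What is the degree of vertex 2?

Vertex 2 has neighbors [1, 3], so deg(2) = 2.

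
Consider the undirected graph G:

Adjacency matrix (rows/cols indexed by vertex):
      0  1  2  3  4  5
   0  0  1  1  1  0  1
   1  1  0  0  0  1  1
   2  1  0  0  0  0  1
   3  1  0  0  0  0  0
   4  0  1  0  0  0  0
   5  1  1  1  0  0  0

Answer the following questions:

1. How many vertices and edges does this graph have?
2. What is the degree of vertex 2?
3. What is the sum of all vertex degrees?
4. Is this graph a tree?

Count: 6 vertices, 7 edges.
Vertex 2 has neighbors [0, 5], degree = 2.
Handshaking lemma: 2 * 7 = 14.
A tree on 6 vertices has 5 edges. This graph has 7 edges (2 extra). Not a tree.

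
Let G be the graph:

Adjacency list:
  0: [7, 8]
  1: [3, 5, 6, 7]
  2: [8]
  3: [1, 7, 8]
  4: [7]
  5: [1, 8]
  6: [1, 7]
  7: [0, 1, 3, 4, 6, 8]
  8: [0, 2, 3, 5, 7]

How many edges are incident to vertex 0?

Vertex 0 has neighbors [7, 8], so deg(0) = 2.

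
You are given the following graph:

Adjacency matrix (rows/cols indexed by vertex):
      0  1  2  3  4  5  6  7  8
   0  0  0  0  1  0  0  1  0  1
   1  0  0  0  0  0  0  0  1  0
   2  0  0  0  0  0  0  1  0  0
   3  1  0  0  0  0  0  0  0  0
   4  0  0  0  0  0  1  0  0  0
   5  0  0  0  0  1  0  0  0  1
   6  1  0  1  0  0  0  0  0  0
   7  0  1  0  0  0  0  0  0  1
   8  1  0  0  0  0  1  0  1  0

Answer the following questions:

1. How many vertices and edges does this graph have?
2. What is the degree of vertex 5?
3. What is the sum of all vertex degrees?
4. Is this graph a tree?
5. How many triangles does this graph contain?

Count: 9 vertices, 8 edges.
Vertex 5 has neighbors [4, 8], degree = 2.
Handshaking lemma: 2 * 8 = 16.
A graph is a tree iff it is connected and has exactly n-1 edges. This graph is connected (all 9 vertices in one component) and has 9-1 = 8 edges. It is a tree.
Number of triangles = 0.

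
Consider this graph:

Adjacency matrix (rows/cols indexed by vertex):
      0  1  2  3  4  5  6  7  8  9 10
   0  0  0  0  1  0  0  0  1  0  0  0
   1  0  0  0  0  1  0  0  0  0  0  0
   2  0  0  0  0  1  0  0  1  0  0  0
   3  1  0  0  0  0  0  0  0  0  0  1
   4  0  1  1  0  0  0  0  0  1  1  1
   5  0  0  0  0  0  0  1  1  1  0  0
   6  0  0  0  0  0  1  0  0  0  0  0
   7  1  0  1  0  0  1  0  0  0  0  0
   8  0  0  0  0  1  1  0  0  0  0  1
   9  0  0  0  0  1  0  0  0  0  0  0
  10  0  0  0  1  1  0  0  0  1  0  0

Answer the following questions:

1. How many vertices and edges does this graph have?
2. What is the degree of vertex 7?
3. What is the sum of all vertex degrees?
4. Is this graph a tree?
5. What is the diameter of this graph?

Count: 11 vertices, 13 edges.
Vertex 7 has neighbors [0, 2, 5], degree = 3.
Handshaking lemma: 2 * 13 = 26.
A tree on 11 vertices has 10 edges. This graph has 13 edges (3 extra). Not a tree.
Diameter (longest shortest path) = 4.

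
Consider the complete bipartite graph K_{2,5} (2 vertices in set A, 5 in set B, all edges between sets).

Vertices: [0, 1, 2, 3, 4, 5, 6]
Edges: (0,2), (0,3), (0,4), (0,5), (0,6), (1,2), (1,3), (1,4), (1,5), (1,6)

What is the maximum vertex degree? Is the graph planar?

Set-A vertices have degree 5; set-B vertices have degree 2. Maximum degree = max(2,5) = 5.
min(2,5) <= 2, so K_{2,5} avoids a K_{3,3} subdivision and is planar.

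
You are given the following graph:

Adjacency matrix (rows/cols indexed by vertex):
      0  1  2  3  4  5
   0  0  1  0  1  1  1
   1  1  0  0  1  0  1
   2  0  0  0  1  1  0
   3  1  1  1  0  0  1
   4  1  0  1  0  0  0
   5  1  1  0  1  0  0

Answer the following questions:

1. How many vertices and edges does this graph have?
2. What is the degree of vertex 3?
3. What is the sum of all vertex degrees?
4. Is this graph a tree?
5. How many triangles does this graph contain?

Count: 6 vertices, 9 edges.
Vertex 3 has neighbors [0, 1, 2, 5], degree = 4.
Handshaking lemma: 2 * 9 = 18.
A tree on 6 vertices has 5 edges. This graph has 9 edges (4 extra). Not a tree.
Number of triangles = 4.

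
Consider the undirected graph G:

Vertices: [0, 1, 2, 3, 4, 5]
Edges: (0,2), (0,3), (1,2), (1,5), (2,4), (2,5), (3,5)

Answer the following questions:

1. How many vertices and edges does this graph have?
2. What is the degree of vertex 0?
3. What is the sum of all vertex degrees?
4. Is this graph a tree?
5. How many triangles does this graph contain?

Count: 6 vertices, 7 edges.
Vertex 0 has neighbors [2, 3], degree = 2.
Handshaking lemma: 2 * 7 = 14.
A tree on 6 vertices has 5 edges. This graph has 7 edges (2 extra). Not a tree.
Number of triangles = 1.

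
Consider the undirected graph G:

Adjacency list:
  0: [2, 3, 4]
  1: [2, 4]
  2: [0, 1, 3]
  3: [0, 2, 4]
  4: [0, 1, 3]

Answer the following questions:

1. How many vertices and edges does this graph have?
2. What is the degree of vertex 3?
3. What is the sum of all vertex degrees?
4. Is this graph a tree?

Count: 5 vertices, 7 edges.
Vertex 3 has neighbors [0, 2, 4], degree = 3.
Handshaking lemma: 2 * 7 = 14.
A tree on 5 vertices has 4 edges. This graph has 7 edges (3 extra). Not a tree.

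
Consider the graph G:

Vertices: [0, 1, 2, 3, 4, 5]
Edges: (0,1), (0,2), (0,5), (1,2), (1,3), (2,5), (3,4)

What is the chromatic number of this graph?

The graph has a maximum clique of size 3 (lower bound on chromatic number).
A valid 3-coloring: {0: 0, 1: 1, 2: 2, 3: 0, 4: 1, 5: 1}.
Chromatic number = 3.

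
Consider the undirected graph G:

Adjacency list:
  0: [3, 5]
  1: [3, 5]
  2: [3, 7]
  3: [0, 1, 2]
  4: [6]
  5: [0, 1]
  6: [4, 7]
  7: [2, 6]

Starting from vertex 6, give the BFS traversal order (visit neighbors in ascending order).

BFS from vertex 6 (neighbors processed in ascending order):
Visit order: 6, 4, 7, 2, 3, 0, 1, 5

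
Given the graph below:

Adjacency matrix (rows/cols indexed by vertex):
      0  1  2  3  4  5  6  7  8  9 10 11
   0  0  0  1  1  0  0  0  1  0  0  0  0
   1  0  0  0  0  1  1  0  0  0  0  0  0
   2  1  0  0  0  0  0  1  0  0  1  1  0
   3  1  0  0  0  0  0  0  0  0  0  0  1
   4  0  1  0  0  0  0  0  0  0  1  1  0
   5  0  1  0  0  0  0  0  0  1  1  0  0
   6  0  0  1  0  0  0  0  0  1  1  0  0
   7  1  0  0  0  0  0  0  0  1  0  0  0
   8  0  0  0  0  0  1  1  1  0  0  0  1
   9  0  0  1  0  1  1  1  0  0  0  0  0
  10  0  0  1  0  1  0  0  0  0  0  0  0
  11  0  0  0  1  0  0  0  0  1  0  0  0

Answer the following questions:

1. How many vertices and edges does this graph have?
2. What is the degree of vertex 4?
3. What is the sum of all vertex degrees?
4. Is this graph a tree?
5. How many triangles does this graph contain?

Count: 12 vertices, 17 edges.
Vertex 4 has neighbors [1, 9, 10], degree = 3.
Handshaking lemma: 2 * 17 = 34.
A tree on 12 vertices has 11 edges. This graph has 17 edges (6 extra). Not a tree.
Number of triangles = 1.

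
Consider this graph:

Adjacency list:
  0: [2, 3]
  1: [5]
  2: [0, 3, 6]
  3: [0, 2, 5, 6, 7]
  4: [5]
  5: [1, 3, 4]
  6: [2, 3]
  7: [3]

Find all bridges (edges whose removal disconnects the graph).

A bridge is an edge whose removal increases the number of connected components.
Bridges found: (1,5), (3,5), (3,7), (4,5)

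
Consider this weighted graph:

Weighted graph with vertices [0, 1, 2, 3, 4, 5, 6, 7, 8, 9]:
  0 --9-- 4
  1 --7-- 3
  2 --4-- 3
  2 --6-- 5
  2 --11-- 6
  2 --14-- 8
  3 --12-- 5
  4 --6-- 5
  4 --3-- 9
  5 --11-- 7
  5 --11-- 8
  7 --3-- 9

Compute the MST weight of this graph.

Applying Kruskal's algorithm (sort edges by weight, add if no cycle):
  Add (4,9) w=3
  Add (7,9) w=3
  Add (2,3) w=4
  Add (2,5) w=6
  Add (4,5) w=6
  Add (1,3) w=7
  Add (0,4) w=9
  Add (2,6) w=11
  Add (5,8) w=11
  Skip (5,7) w=11 (creates cycle)
  Skip (3,5) w=12 (creates cycle)
  Skip (2,8) w=14 (creates cycle)
MST weight = 60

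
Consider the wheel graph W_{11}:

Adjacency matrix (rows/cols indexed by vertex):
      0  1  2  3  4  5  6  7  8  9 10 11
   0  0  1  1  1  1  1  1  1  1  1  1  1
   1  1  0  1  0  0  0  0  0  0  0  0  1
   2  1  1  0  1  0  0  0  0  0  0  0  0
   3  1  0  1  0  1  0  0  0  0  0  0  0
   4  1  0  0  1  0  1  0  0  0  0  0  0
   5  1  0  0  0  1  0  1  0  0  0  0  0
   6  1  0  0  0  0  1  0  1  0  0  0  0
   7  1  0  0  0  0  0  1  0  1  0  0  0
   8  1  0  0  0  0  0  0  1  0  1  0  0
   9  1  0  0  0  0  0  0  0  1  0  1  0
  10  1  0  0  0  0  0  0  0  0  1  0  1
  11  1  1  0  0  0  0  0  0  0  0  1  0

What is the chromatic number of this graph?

W_{11} = C_{11} plus a hub adjacent to every cycle vertex.
The outer cycle needs 3 colors (odd cycle); the hub is adjacent to all of them so needs a fresh color.
Chromatic number = 3 + 1 = 4.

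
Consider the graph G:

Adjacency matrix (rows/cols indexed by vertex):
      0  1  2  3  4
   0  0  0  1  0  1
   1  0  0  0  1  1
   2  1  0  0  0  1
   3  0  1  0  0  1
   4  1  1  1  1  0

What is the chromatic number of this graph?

The graph has a maximum clique of size 3 (lower bound on chromatic number).
A valid 3-coloring: {0: 1, 1: 1, 2: 2, 3: 2, 4: 0}.
Chromatic number = 3.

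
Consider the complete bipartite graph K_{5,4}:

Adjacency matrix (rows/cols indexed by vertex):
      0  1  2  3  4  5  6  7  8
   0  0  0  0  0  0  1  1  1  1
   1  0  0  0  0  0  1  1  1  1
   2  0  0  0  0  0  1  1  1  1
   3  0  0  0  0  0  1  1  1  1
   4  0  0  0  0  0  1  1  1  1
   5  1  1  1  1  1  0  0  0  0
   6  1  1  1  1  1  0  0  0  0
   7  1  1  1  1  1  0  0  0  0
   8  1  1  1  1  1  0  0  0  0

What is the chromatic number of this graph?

K_{5,4} is bipartite: vertices split into two independent sets of size 5 and 4.
Color one set 0, the other 1. No adjacent vertices share a color.
Chromatic number = 2.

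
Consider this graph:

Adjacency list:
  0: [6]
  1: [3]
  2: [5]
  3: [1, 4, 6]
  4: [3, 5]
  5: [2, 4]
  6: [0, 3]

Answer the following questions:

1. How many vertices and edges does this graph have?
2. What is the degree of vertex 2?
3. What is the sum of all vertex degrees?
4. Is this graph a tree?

Count: 7 vertices, 6 edges.
Vertex 2 has neighbors [5], degree = 1.
Handshaking lemma: 2 * 6 = 12.
A graph is a tree iff it is connected and has exactly n-1 edges. This graph is connected (all 7 vertices in one component) and has 7-1 = 6 edges. It is a tree.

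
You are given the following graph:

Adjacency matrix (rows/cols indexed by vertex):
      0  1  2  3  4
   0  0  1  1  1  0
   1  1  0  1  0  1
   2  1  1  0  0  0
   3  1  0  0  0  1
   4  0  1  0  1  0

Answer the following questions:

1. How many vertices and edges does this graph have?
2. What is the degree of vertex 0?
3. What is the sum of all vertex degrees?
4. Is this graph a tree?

Count: 5 vertices, 6 edges.
Vertex 0 has neighbors [1, 2, 3], degree = 3.
Handshaking lemma: 2 * 6 = 12.
A tree on 5 vertices has 4 edges. This graph has 6 edges (2 extra). Not a tree.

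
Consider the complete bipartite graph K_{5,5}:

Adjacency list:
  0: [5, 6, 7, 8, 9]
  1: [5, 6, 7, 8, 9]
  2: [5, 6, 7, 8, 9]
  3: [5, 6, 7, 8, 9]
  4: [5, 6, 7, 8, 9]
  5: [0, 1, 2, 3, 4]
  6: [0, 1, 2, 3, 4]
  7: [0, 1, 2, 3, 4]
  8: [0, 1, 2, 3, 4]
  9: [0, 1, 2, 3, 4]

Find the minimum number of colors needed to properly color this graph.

K_{5,5} is bipartite: vertices split into two independent sets of size 5 and 5.
Color one set 0, the other 1. No adjacent vertices share a color.
Chromatic number = 2.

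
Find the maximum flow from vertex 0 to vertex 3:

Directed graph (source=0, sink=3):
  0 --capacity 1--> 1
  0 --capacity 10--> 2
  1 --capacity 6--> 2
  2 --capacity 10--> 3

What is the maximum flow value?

Computing max flow:
  Flow on (0->1): 1/1
  Flow on (0->2): 9/10
  Flow on (1->2): 1/6
  Flow on (2->3): 10/10
Maximum flow = 10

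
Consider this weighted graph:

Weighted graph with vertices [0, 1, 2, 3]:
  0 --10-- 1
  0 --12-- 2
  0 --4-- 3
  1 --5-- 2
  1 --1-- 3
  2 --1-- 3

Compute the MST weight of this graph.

Applying Kruskal's algorithm (sort edges by weight, add if no cycle):
  Add (1,3) w=1
  Add (2,3) w=1
  Add (0,3) w=4
  Skip (1,2) w=5 (creates cycle)
  Skip (0,1) w=10 (creates cycle)
  Skip (0,2) w=12 (creates cycle)
MST weight = 6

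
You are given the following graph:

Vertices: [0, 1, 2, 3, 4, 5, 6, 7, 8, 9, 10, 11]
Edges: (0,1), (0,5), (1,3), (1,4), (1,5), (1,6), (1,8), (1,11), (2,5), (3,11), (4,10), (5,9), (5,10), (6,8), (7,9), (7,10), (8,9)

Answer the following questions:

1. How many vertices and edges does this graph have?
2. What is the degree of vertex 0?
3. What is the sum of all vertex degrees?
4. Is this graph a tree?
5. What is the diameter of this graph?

Count: 12 vertices, 17 edges.
Vertex 0 has neighbors [1, 5], degree = 2.
Handshaking lemma: 2 * 17 = 34.
A tree on 12 vertices has 11 edges. This graph has 17 edges (6 extra). Not a tree.
Diameter (longest shortest path) = 4.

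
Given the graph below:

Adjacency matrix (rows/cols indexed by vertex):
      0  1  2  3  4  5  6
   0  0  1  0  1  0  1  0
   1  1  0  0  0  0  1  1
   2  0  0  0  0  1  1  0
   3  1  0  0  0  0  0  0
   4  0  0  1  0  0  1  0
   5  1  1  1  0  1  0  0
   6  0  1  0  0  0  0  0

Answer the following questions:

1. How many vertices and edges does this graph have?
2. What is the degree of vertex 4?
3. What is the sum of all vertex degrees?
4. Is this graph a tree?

Count: 7 vertices, 8 edges.
Vertex 4 has neighbors [2, 5], degree = 2.
Handshaking lemma: 2 * 8 = 16.
A tree on 7 vertices has 6 edges. This graph has 8 edges (2 extra). Not a tree.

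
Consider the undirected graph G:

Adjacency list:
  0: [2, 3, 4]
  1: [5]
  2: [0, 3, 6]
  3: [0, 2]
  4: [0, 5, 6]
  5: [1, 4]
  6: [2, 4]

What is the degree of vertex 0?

Vertex 0 has neighbors [2, 3, 4], so deg(0) = 3.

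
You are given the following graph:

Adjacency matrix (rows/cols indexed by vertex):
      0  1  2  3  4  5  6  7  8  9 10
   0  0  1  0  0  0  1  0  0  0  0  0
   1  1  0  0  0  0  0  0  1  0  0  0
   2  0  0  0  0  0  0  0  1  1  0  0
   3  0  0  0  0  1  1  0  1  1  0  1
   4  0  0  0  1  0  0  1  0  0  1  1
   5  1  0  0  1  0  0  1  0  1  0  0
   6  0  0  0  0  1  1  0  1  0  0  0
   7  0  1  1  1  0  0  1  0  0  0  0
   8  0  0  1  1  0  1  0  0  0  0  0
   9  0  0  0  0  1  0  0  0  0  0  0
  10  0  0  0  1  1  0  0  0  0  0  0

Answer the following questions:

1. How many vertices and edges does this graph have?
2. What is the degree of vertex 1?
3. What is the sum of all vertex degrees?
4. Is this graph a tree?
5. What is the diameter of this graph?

Count: 11 vertices, 16 edges.
Vertex 1 has neighbors [0, 7], degree = 2.
Handshaking lemma: 2 * 16 = 32.
A tree on 11 vertices has 10 edges. This graph has 16 edges (6 extra). Not a tree.
Diameter (longest shortest path) = 4.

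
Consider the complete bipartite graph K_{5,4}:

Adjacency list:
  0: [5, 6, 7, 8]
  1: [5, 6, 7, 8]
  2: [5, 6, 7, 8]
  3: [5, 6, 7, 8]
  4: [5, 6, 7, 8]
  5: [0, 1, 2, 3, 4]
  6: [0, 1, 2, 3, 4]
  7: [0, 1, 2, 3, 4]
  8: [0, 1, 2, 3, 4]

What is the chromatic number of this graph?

K_{5,4} is bipartite: vertices split into two independent sets of size 5 and 4.
Color one set 0, the other 1. No adjacent vertices share a color.
Chromatic number = 2.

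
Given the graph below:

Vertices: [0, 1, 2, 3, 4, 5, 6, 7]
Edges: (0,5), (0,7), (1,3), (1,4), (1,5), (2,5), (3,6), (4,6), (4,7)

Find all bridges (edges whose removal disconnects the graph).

A bridge is an edge whose removal increases the number of connected components.
Bridges found: (2,5)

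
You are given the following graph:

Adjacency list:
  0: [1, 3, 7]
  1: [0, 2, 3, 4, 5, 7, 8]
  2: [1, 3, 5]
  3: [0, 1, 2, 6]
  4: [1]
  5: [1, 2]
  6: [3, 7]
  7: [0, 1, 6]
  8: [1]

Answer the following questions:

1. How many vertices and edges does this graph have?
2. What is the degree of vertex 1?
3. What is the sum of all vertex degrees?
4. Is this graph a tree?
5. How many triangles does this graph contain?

Count: 9 vertices, 13 edges.
Vertex 1 has neighbors [0, 2, 3, 4, 5, 7, 8], degree = 7.
Handshaking lemma: 2 * 13 = 26.
A tree on 9 vertices has 8 edges. This graph has 13 edges (5 extra). Not a tree.
Number of triangles = 4.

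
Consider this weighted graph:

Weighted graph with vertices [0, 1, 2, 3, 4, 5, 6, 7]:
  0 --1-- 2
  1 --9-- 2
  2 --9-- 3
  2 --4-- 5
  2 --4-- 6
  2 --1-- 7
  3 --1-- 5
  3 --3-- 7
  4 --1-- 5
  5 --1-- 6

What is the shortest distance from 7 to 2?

Using Dijkstra's algorithm from vertex 7:
Shortest path: 7 -> 2
Total weight: 1 = 1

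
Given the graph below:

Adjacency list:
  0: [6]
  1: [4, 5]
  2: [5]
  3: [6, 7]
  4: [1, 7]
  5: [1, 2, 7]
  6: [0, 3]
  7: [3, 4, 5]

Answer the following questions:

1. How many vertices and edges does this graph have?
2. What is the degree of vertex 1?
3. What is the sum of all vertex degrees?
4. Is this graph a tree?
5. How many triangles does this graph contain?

Count: 8 vertices, 8 edges.
Vertex 1 has neighbors [4, 5], degree = 2.
Handshaking lemma: 2 * 8 = 16.
A tree on 8 vertices has 7 edges. This graph has 8 edges (1 extra). Not a tree.
Number of triangles = 0.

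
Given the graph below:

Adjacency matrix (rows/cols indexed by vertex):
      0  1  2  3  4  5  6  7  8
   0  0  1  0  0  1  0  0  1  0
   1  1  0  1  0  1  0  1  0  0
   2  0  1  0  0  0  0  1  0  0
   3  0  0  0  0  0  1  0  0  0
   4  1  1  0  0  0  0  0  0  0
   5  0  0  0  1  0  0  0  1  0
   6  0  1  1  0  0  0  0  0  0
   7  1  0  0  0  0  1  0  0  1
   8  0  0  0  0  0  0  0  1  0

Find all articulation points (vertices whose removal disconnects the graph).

An articulation point is a vertex whose removal disconnects the graph.
Articulation points: [0, 1, 5, 7]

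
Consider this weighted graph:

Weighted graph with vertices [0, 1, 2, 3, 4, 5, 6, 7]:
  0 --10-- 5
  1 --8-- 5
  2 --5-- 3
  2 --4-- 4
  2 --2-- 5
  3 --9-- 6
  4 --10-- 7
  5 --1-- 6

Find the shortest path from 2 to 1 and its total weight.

Using Dijkstra's algorithm from vertex 2:
Shortest path: 2 -> 5 -> 1
Total weight: 2 + 8 = 10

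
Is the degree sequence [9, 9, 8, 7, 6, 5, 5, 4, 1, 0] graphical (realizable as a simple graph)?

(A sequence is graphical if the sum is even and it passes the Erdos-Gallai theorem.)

Sum of degrees = 54. Sum is even but fails Erdos-Gallai. The sequence is NOT graphical.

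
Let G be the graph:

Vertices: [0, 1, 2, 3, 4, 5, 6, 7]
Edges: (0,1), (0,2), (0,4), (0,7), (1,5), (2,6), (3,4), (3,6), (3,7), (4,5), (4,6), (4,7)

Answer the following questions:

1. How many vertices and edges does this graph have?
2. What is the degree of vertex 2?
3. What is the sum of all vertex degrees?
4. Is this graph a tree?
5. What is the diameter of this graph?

Count: 8 vertices, 12 edges.
Vertex 2 has neighbors [0, 6], degree = 2.
Handshaking lemma: 2 * 12 = 24.
A tree on 8 vertices has 7 edges. This graph has 12 edges (5 extra). Not a tree.
Diameter (longest shortest path) = 3.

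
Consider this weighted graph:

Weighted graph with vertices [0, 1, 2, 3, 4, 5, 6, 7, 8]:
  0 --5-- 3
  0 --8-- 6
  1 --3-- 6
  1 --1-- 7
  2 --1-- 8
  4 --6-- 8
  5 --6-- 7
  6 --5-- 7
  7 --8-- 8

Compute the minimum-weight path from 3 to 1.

Using Dijkstra's algorithm from vertex 3:
Shortest path: 3 -> 0 -> 6 -> 1
Total weight: 5 + 8 + 3 = 16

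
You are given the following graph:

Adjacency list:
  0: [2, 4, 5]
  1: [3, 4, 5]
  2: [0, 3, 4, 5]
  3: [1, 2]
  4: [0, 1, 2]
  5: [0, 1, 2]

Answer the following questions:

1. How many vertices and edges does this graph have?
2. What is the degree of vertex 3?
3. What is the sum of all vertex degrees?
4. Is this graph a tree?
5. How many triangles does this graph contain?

Count: 6 vertices, 9 edges.
Vertex 3 has neighbors [1, 2], degree = 2.
Handshaking lemma: 2 * 9 = 18.
A tree on 6 vertices has 5 edges. This graph has 9 edges (4 extra). Not a tree.
Number of triangles = 2.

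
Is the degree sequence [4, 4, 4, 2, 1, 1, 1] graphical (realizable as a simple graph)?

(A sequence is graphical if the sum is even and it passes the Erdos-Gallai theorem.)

Sum of degrees = 17. Sum is odd, so the sequence is NOT graphical.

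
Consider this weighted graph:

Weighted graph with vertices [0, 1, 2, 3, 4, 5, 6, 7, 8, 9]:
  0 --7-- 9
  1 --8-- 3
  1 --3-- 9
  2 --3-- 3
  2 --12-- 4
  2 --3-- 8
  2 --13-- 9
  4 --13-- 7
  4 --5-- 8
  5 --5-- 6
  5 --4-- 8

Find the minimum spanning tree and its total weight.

Applying Kruskal's algorithm (sort edges by weight, add if no cycle):
  Add (1,9) w=3
  Add (2,3) w=3
  Add (2,8) w=3
  Add (5,8) w=4
  Add (4,8) w=5
  Add (5,6) w=5
  Add (0,9) w=7
  Add (1,3) w=8
  Skip (2,4) w=12 (creates cycle)
  Skip (2,9) w=13 (creates cycle)
  Add (4,7) w=13
MST weight = 51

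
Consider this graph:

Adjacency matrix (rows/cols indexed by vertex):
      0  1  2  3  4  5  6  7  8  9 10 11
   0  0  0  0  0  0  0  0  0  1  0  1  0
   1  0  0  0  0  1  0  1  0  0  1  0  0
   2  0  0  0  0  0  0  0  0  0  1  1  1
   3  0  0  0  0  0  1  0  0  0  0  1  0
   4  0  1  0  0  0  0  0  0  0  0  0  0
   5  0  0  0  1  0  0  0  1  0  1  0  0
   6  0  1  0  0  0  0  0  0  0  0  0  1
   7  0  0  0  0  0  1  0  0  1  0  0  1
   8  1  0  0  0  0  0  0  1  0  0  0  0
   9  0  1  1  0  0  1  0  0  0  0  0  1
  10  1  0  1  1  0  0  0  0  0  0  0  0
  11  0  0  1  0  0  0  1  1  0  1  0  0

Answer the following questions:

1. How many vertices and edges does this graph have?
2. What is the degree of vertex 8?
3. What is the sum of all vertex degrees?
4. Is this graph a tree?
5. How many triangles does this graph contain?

Count: 12 vertices, 16 edges.
Vertex 8 has neighbors [0, 7], degree = 2.
Handshaking lemma: 2 * 16 = 32.
A tree on 12 vertices has 11 edges. This graph has 16 edges (5 extra). Not a tree.
Number of triangles = 1.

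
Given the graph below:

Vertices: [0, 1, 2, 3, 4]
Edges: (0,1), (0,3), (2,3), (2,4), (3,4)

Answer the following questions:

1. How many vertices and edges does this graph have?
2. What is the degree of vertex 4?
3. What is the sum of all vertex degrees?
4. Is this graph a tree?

Count: 5 vertices, 5 edges.
Vertex 4 has neighbors [2, 3], degree = 2.
Handshaking lemma: 2 * 5 = 10.
A tree on 5 vertices has 4 edges. This graph has 5 edges (1 extra). Not a tree.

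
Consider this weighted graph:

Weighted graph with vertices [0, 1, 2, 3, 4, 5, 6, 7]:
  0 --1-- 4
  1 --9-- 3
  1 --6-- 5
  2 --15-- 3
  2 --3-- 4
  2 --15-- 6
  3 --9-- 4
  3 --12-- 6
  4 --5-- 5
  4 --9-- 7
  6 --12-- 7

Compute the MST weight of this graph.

Applying Kruskal's algorithm (sort edges by weight, add if no cycle):
  Add (0,4) w=1
  Add (2,4) w=3
  Add (4,5) w=5
  Add (1,5) w=6
  Add (1,3) w=9
  Skip (3,4) w=9 (creates cycle)
  Add (4,7) w=9
  Add (3,6) w=12
  Skip (6,7) w=12 (creates cycle)
  Skip (2,6) w=15 (creates cycle)
  Skip (2,3) w=15 (creates cycle)
MST weight = 45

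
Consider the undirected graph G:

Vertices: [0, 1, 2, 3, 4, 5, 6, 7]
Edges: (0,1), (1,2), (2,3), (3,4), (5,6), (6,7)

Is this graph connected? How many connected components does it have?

Checking connectivity: the graph has 2 connected component(s).
Components: [[0, 1, 2, 3, 4], [5, 6, 7]]. The graph is NOT connected.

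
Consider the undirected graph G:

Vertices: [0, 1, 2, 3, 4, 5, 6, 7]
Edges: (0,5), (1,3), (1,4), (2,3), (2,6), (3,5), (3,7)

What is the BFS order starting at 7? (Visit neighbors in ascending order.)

BFS from vertex 7 (neighbors processed in ascending order):
Visit order: 7, 3, 1, 2, 5, 4, 6, 0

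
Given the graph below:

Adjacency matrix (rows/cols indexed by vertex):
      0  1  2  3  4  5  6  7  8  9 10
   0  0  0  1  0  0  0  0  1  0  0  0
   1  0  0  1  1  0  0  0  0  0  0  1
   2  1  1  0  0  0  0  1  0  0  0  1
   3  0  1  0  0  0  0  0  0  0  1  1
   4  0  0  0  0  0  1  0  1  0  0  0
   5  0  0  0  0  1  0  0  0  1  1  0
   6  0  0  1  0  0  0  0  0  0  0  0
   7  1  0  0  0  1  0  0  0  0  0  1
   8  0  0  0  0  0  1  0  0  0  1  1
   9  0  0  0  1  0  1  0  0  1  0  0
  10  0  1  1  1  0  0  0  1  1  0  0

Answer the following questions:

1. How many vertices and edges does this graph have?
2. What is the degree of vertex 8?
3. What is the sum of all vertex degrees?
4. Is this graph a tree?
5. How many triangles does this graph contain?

Count: 11 vertices, 16 edges.
Vertex 8 has neighbors [5, 9, 10], degree = 3.
Handshaking lemma: 2 * 16 = 32.
A tree on 11 vertices has 10 edges. This graph has 16 edges (6 extra). Not a tree.
Number of triangles = 3.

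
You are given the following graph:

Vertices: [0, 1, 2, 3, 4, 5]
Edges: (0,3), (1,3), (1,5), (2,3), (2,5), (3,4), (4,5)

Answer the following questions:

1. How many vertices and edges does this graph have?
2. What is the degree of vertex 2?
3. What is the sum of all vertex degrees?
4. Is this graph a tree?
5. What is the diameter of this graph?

Count: 6 vertices, 7 edges.
Vertex 2 has neighbors [3, 5], degree = 2.
Handshaking lemma: 2 * 7 = 14.
A tree on 6 vertices has 5 edges. This graph has 7 edges (2 extra). Not a tree.
Diameter (longest shortest path) = 3.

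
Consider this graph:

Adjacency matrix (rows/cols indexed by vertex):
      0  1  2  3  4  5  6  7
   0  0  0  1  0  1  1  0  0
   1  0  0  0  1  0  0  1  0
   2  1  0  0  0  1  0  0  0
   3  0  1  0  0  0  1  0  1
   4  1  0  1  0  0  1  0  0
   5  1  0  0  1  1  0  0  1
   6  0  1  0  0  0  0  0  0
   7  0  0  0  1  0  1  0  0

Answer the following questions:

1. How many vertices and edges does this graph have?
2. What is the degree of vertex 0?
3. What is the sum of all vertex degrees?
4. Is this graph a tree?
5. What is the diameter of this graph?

Count: 8 vertices, 10 edges.
Vertex 0 has neighbors [2, 4, 5], degree = 3.
Handshaking lemma: 2 * 10 = 20.
A tree on 8 vertices has 7 edges. This graph has 10 edges (3 extra). Not a tree.
Diameter (longest shortest path) = 5.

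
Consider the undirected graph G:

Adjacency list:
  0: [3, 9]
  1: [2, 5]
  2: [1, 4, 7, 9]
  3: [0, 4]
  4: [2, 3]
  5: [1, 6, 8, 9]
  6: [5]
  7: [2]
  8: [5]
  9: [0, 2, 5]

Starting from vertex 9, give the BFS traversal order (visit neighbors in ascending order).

BFS from vertex 9 (neighbors processed in ascending order):
Visit order: 9, 0, 2, 5, 3, 1, 4, 7, 6, 8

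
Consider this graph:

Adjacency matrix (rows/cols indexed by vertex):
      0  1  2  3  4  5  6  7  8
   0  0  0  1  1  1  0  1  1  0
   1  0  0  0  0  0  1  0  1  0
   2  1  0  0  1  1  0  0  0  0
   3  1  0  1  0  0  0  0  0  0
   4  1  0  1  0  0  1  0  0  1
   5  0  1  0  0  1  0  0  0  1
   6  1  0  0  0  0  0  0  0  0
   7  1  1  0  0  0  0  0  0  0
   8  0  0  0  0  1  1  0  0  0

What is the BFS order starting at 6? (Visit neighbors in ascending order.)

BFS from vertex 6 (neighbors processed in ascending order):
Visit order: 6, 0, 2, 3, 4, 7, 5, 8, 1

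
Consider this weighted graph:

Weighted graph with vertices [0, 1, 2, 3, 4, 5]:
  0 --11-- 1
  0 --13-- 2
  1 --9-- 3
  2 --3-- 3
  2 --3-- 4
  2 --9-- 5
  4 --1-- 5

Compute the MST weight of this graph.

Applying Kruskal's algorithm (sort edges by weight, add if no cycle):
  Add (4,5) w=1
  Add (2,4) w=3
  Add (2,3) w=3
  Add (1,3) w=9
  Skip (2,5) w=9 (creates cycle)
  Add (0,1) w=11
  Skip (0,2) w=13 (creates cycle)
MST weight = 27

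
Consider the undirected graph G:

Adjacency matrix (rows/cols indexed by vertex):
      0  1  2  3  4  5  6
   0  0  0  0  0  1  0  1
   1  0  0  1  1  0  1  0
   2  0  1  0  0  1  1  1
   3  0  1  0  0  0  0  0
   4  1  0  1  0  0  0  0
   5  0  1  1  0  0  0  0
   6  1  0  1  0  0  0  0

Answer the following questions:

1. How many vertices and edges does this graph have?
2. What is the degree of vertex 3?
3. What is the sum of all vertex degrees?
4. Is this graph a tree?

Count: 7 vertices, 8 edges.
Vertex 3 has neighbors [1], degree = 1.
Handshaking lemma: 2 * 8 = 16.
A tree on 7 vertices has 6 edges. This graph has 8 edges (2 extra). Not a tree.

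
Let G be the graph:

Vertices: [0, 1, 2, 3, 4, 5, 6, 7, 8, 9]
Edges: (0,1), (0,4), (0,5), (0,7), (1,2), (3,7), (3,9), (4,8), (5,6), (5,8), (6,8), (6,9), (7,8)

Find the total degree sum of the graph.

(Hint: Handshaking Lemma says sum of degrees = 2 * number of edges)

Count edges: 13 edges.
By Handshaking Lemma: sum of degrees = 2 * 13 = 26.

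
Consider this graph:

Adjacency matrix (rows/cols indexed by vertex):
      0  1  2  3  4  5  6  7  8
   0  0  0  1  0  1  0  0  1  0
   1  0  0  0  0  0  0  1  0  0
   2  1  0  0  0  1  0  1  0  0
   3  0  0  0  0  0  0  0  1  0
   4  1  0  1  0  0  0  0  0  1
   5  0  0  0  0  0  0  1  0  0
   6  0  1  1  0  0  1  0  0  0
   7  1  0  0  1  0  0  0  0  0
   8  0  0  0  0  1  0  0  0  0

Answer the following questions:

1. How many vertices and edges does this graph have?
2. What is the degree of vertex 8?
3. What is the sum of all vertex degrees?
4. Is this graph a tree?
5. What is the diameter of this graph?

Count: 9 vertices, 9 edges.
Vertex 8 has neighbors [4], degree = 1.
Handshaking lemma: 2 * 9 = 18.
A tree on 9 vertices has 8 edges. This graph has 9 edges (1 extra). Not a tree.
Diameter (longest shortest path) = 5.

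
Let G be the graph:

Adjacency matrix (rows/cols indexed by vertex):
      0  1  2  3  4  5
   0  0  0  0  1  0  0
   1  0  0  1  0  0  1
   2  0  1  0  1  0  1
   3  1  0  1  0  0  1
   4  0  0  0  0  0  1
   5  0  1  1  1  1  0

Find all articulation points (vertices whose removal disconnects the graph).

An articulation point is a vertex whose removal disconnects the graph.
Articulation points: [3, 5]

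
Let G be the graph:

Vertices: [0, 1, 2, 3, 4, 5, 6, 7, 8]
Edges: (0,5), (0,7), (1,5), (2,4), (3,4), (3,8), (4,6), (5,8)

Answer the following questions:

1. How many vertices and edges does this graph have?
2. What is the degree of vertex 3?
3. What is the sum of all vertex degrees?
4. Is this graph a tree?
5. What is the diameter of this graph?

Count: 9 vertices, 8 edges.
Vertex 3 has neighbors [4, 8], degree = 2.
Handshaking lemma: 2 * 8 = 16.
A graph is a tree iff it is connected and has exactly n-1 edges. This graph is connected (all 9 vertices in one component) and has 9-1 = 8 edges. It is a tree.
Diameter (longest shortest path) = 6.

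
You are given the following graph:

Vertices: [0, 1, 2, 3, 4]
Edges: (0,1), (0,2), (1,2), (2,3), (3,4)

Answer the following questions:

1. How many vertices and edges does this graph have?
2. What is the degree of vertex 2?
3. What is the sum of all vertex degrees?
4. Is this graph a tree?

Count: 5 vertices, 5 edges.
Vertex 2 has neighbors [0, 1, 3], degree = 3.
Handshaking lemma: 2 * 5 = 10.
A tree on 5 vertices has 4 edges. This graph has 5 edges (1 extra). Not a tree.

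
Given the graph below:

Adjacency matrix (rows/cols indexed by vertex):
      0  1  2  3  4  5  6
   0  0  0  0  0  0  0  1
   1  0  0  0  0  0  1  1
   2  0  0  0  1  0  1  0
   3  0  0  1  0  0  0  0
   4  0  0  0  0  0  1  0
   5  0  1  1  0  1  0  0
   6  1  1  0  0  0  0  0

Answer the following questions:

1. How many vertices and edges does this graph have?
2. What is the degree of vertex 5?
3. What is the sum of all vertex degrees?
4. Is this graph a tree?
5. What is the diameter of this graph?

Count: 7 vertices, 6 edges.
Vertex 5 has neighbors [1, 2, 4], degree = 3.
Handshaking lemma: 2 * 6 = 12.
A graph is a tree iff it is connected and has exactly n-1 edges. This graph is connected (all 7 vertices in one component) and has 7-1 = 6 edges. It is a tree.
Diameter (longest shortest path) = 5.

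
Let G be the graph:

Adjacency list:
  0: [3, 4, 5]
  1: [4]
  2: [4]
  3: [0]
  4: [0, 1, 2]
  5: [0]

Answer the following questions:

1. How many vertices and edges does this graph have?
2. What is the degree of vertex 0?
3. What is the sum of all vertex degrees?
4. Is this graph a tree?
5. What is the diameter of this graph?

Count: 6 vertices, 5 edges.
Vertex 0 has neighbors [3, 4, 5], degree = 3.
Handshaking lemma: 2 * 5 = 10.
A graph is a tree iff it is connected and has exactly n-1 edges. This graph is connected (all 6 vertices in one component) and has 6-1 = 5 edges. It is a tree.
Diameter (longest shortest path) = 3.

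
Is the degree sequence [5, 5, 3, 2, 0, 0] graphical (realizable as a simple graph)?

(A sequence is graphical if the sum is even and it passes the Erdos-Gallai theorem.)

Sum of degrees = 15. Sum is odd, so the sequence is NOT graphical.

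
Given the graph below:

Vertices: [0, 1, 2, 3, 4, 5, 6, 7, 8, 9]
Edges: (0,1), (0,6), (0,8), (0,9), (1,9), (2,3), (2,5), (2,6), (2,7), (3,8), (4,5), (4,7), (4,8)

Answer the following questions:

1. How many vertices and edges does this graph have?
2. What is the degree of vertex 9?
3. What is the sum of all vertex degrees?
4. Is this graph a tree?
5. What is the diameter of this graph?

Count: 10 vertices, 13 edges.
Vertex 9 has neighbors [0, 1], degree = 2.
Handshaking lemma: 2 * 13 = 26.
A tree on 10 vertices has 9 edges. This graph has 13 edges (4 extra). Not a tree.
Diameter (longest shortest path) = 4.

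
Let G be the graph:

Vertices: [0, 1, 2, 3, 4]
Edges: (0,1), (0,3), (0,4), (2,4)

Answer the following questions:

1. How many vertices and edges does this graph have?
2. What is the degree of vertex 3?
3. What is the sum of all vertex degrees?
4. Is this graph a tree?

Count: 5 vertices, 4 edges.
Vertex 3 has neighbors [0], degree = 1.
Handshaking lemma: 2 * 4 = 8.
A graph is a tree iff it is connected and has exactly n-1 edges. This graph is connected (all 5 vertices in one component) and has 5-1 = 4 edges. It is a tree.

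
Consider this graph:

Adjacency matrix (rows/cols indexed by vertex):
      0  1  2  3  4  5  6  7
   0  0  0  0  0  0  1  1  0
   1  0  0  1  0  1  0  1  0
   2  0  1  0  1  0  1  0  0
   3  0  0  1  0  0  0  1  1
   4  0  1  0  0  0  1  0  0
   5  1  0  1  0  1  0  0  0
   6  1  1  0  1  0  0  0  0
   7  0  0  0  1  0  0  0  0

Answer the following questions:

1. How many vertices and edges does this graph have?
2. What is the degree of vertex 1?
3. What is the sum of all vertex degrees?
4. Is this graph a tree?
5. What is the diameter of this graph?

Count: 8 vertices, 10 edges.
Vertex 1 has neighbors [2, 4, 6], degree = 3.
Handshaking lemma: 2 * 10 = 20.
A tree on 8 vertices has 7 edges. This graph has 10 edges (3 extra). Not a tree.
Diameter (longest shortest path) = 4.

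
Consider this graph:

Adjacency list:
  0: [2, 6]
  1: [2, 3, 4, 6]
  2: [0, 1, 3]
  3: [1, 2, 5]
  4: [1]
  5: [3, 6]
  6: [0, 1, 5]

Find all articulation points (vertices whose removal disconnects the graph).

An articulation point is a vertex whose removal disconnects the graph.
Articulation points: [1]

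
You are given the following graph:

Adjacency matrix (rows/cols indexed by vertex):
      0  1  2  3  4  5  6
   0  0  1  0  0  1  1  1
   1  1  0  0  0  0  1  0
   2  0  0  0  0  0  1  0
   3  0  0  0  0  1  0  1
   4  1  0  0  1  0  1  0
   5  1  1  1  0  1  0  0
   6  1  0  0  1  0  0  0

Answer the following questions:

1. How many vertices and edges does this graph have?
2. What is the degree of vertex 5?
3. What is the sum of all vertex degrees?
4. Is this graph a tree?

Count: 7 vertices, 9 edges.
Vertex 5 has neighbors [0, 1, 2, 4], degree = 4.
Handshaking lemma: 2 * 9 = 18.
A tree on 7 vertices has 6 edges. This graph has 9 edges (3 extra). Not a tree.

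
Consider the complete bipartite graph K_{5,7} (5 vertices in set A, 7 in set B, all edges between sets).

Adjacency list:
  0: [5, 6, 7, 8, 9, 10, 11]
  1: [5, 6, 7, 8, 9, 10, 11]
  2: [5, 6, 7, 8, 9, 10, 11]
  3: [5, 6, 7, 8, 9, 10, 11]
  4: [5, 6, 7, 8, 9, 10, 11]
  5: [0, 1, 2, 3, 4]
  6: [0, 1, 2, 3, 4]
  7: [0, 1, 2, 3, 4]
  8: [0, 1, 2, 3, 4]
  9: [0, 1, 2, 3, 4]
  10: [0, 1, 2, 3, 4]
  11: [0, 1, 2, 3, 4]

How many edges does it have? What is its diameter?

K_{5,7} has 5 * 7 = 35 edges.
Any vertex reaches any opposite-side vertex in 1 step; same-side vertices reach in 2 steps via any opposite-side vertex.
Diameter = 2.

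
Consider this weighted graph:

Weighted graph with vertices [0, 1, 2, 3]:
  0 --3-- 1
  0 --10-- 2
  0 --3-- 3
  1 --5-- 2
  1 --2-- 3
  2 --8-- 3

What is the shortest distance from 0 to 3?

Using Dijkstra's algorithm from vertex 0:
Shortest path: 0 -> 3
Total weight: 3 = 3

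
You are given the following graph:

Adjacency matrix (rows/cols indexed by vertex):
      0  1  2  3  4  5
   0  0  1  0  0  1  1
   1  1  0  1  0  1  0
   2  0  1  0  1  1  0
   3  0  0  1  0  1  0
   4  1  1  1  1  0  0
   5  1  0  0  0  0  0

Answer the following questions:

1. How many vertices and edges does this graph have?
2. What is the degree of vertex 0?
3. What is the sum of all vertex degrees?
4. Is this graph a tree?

Count: 6 vertices, 8 edges.
Vertex 0 has neighbors [1, 4, 5], degree = 3.
Handshaking lemma: 2 * 8 = 16.
A tree on 6 vertices has 5 edges. This graph has 8 edges (3 extra). Not a tree.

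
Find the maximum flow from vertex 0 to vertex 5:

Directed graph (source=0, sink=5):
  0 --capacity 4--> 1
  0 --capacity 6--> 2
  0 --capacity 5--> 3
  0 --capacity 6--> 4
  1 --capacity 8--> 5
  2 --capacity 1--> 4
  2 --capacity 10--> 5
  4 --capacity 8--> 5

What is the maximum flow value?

Computing max flow:
  Flow on (0->1): 4/4
  Flow on (0->2): 6/6
  Flow on (0->4): 6/6
  Flow on (1->5): 4/8
  Flow on (2->5): 6/10
  Flow on (4->5): 6/8
Maximum flow = 16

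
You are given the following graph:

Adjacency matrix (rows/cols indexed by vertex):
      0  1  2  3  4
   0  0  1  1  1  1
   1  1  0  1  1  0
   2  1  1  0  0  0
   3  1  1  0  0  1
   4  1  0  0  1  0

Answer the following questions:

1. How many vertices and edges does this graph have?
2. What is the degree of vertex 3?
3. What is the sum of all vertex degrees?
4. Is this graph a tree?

Count: 5 vertices, 7 edges.
Vertex 3 has neighbors [0, 1, 4], degree = 3.
Handshaking lemma: 2 * 7 = 14.
A tree on 5 vertices has 4 edges. This graph has 7 edges (3 extra). Not a tree.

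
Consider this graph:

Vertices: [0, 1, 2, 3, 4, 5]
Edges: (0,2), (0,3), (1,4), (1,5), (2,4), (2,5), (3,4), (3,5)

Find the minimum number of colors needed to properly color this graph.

The graph has a maximum clique of size 2 (lower bound on chromatic number).
A valid 2-coloring: {0: 1, 1: 0, 2: 0, 3: 0, 4: 1, 5: 1}.
Chromatic number = 2.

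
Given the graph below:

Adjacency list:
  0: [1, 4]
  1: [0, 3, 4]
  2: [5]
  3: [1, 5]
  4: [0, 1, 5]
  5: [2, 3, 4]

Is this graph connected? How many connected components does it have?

Checking connectivity: the graph has 1 connected component(s).
All vertices are reachable from each other. The graph IS connected.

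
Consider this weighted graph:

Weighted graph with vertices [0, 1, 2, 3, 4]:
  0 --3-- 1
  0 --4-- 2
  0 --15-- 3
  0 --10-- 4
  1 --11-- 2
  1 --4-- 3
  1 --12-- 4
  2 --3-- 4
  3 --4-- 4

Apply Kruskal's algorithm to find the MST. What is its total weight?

Applying Kruskal's algorithm (sort edges by weight, add if no cycle):
  Add (0,1) w=3
  Add (2,4) w=3
  Add (0,2) w=4
  Add (1,3) w=4
  Skip (3,4) w=4 (creates cycle)
  Skip (0,4) w=10 (creates cycle)
  Skip (1,2) w=11 (creates cycle)
  Skip (1,4) w=12 (creates cycle)
  Skip (0,3) w=15 (creates cycle)
MST weight = 14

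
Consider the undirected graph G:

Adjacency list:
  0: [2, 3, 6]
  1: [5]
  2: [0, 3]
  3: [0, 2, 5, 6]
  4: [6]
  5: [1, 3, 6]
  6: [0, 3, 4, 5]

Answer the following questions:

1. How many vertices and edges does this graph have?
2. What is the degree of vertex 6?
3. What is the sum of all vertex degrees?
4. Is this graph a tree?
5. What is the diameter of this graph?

Count: 7 vertices, 9 edges.
Vertex 6 has neighbors [0, 3, 4, 5], degree = 4.
Handshaking lemma: 2 * 9 = 18.
A tree on 7 vertices has 6 edges. This graph has 9 edges (3 extra). Not a tree.
Diameter (longest shortest path) = 3.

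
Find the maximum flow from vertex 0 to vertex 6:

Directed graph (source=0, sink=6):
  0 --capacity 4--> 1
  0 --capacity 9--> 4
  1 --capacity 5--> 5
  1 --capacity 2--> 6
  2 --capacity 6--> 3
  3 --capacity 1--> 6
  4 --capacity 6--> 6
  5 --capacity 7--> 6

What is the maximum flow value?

Computing max flow:
  Flow on (0->1): 4/4
  Flow on (0->4): 6/9
  Flow on (1->5): 2/5
  Flow on (1->6): 2/2
  Flow on (4->6): 6/6
  Flow on (5->6): 2/7
Maximum flow = 10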